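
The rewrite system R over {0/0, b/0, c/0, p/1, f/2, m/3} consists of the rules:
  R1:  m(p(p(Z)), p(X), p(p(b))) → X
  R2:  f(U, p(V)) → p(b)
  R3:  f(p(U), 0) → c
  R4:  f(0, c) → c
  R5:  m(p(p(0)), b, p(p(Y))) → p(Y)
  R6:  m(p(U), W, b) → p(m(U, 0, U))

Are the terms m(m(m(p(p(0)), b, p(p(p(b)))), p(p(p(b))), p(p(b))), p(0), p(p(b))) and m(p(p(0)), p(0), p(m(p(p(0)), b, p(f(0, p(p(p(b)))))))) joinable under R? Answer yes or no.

Reduce t₁ = m(m(m(p(p(0)), b, p(p(p(b)))), p(p(p(b))), p(p(b))), p(0), p(p(b))):
1. m(m(m(p(p(0)), b, p(p(p(b)))), p(p(p(b))), p(p(b))), p(0), p(p(b)))  →  m(m(p(p(b)), p(p(p(b))), p(p(b))), p(0), p(p(b)))   [R5 at 1.1]
2. m(m(p(p(b)), p(p(p(b))), p(p(b))), p(0), p(p(b)))  →  m(p(p(b)), p(0), p(p(b)))   [R1 at 1]
3. m(p(p(b)), p(0), p(p(b)))  →  0   [R1 at ε]

Reduce t₂ = m(p(p(0)), p(0), p(m(p(p(0)), b, p(f(0, p(p(p(b)))))))):
1. m(p(p(0)), p(0), p(m(p(p(0)), b, p(f(0, p(p(p(b))))))))  →  m(p(p(0)), p(0), p(m(p(p(0)), b, p(p(b)))))   [R2 at 3.1.3.1]
2. m(p(p(0)), p(0), p(m(p(p(0)), b, p(p(b)))))  →  m(p(p(0)), p(0), p(p(b)))   [R5 at 3.1]
3. m(p(p(0)), p(0), p(p(b)))  →  0   [R1 at ε]

yes — NF(t₁) = 0, NF(t₂) = 0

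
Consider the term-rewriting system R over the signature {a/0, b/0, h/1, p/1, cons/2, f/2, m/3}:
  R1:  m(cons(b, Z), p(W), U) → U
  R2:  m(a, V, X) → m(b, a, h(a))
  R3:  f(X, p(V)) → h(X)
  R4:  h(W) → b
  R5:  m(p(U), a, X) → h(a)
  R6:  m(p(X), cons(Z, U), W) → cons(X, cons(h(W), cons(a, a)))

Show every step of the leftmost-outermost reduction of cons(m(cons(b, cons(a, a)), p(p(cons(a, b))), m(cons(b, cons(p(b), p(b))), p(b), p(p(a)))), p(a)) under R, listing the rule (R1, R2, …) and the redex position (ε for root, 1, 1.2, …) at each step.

cons(p(p(a)), p(a))

1. cons(m(cons(b, cons(a, a)), p(p(cons(a, b))), m(cons(b, cons(p(b), p(b))), p(b), p(p(a)))), p(a))  →  cons(m(cons(b, cons(p(b), p(b))), p(b), p(p(a))), p(a))   [R1 at 1]
2. cons(m(cons(b, cons(p(b), p(b))), p(b), p(p(a))), p(a))  →  cons(p(p(a)), p(a))   [R1 at 1]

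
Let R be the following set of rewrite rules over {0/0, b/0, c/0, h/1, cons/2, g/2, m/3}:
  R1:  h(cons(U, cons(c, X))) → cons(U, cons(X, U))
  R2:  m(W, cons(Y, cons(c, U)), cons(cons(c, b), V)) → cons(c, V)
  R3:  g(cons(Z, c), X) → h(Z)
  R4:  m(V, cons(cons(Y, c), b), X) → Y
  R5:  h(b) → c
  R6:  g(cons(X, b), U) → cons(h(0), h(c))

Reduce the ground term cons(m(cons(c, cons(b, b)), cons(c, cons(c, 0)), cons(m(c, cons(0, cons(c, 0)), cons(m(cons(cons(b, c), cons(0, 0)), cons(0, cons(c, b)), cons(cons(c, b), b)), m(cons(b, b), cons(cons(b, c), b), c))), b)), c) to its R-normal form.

1. cons(m(cons(c, cons(b, b)), cons(c, cons(c, 0)), cons(m(c, cons(0, cons(c, 0)), cons(m(cons(cons(b, c), cons(0, 0)), cons(0, cons(c, b)), cons(cons(c, b), b)), m(cons(b, b), cons(cons(b, c), b), c))), b)), c)  →  cons(m(cons(c, cons(b, b)), cons(c, cons(c, 0)), cons(m(c, cons(0, cons(c, 0)), cons(cons(c, b), m(cons(b, b), cons(cons(b, c), b), c))), b)), c)   [R2 at 1.3.1.3.1]
2. cons(m(cons(c, cons(b, b)), cons(c, cons(c, 0)), cons(m(c, cons(0, cons(c, 0)), cons(cons(c, b), m(cons(b, b), cons(cons(b, c), b), c))), b)), c)  →  cons(m(cons(c, cons(b, b)), cons(c, cons(c, 0)), cons(cons(c, m(cons(b, b), cons(cons(b, c), b), c)), b)), c)   [R2 at 1.3.1]
3. cons(m(cons(c, cons(b, b)), cons(c, cons(c, 0)), cons(cons(c, m(cons(b, b), cons(cons(b, c), b), c)), b)), c)  →  cons(m(cons(c, cons(b, b)), cons(c, cons(c, 0)), cons(cons(c, b), b)), c)   [R4 at 1.3.1.2]
4. cons(m(cons(c, cons(b, b)), cons(c, cons(c, 0)), cons(cons(c, b), b)), c)  →  cons(cons(c, b), c)   [R2 at 1]

cons(cons(c, b), c)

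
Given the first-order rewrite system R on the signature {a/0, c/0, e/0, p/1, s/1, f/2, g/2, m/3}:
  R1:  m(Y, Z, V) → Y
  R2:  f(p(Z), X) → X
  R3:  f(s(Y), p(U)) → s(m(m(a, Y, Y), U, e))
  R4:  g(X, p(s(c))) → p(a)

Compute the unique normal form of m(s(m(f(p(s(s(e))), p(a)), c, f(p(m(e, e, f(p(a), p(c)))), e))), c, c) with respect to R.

s(p(a))

1. m(s(m(f(p(s(s(e))), p(a)), c, f(p(m(e, e, f(p(a), p(c)))), e))), c, c)  →  s(m(f(p(s(s(e))), p(a)), c, f(p(m(e, e, f(p(a), p(c)))), e)))   [R1 at ε]
2. s(m(f(p(s(s(e))), p(a)), c, f(p(m(e, e, f(p(a), p(c)))), e)))  →  s(f(p(s(s(e))), p(a)))   [R1 at 1]
3. s(f(p(s(s(e))), p(a)))  →  s(p(a))   [R2 at 1]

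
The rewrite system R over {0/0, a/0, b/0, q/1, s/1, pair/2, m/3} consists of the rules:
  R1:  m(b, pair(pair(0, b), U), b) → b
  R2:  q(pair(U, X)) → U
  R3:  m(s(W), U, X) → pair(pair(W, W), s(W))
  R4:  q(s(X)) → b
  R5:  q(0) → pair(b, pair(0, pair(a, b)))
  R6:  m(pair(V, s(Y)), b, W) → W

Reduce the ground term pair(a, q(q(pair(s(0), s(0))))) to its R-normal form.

pair(a, b)

1. pair(a, q(q(pair(s(0), s(0)))))  →  pair(a, q(s(0)))   [R2 at 2.1]
2. pair(a, q(s(0)))  →  pair(a, b)   [R4 at 2]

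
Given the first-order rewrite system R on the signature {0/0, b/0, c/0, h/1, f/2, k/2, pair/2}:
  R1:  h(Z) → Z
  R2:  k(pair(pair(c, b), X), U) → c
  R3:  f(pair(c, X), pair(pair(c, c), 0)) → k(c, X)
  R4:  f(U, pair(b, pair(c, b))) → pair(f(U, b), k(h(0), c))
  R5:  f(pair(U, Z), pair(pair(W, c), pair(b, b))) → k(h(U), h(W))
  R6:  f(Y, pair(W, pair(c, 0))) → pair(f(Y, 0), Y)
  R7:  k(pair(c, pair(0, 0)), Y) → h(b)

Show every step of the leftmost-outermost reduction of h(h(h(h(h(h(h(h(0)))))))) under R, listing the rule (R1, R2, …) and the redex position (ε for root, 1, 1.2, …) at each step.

0

1. h(h(h(h(h(h(h(h(0))))))))  →  h(h(h(h(h(h(h(0)))))))   [R1 at ε]
2. h(h(h(h(h(h(h(0)))))))  →  h(h(h(h(h(h(0))))))   [R1 at ε]
3. h(h(h(h(h(h(0))))))  →  h(h(h(h(h(0)))))   [R1 at ε]
4. h(h(h(h(h(0)))))  →  h(h(h(h(0))))   [R1 at ε]
5. h(h(h(h(0))))  →  h(h(h(0)))   [R1 at ε]
6. h(h(h(0)))  →  h(h(0))   [R1 at ε]
7. h(h(0))  →  h(0)   [R1 at ε]
8. h(0)  →  0   [R1 at ε]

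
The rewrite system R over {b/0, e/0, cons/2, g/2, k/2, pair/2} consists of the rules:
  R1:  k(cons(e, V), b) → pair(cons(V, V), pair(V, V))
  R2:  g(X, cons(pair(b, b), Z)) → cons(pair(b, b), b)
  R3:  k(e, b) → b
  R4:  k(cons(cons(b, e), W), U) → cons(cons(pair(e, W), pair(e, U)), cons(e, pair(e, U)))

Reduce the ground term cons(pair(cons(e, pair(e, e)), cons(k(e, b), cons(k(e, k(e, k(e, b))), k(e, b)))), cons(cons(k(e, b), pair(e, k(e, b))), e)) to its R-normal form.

cons(pair(cons(e, pair(e, e)), cons(b, cons(b, b))), cons(cons(b, pair(e, b)), e))

1. cons(pair(cons(e, pair(e, e)), cons(k(e, b), cons(k(e, k(e, k(e, b))), k(e, b)))), cons(cons(k(e, b), pair(e, k(e, b))), e))  →  cons(pair(cons(e, pair(e, e)), cons(b, cons(k(e, k(e, k(e, b))), k(e, b)))), cons(cons(k(e, b), pair(e, k(e, b))), e))   [R3 at 1.2.1]
2. cons(pair(cons(e, pair(e, e)), cons(b, cons(k(e, k(e, k(e, b))), k(e, b)))), cons(cons(k(e, b), pair(e, k(e, b))), e))  →  cons(pair(cons(e, pair(e, e)), cons(b, cons(k(e, k(e, b)), k(e, b)))), cons(cons(k(e, b), pair(e, k(e, b))), e))   [R3 at 1.2.2.1.2.2]
3. cons(pair(cons(e, pair(e, e)), cons(b, cons(k(e, k(e, b)), k(e, b)))), cons(cons(k(e, b), pair(e, k(e, b))), e))  →  cons(pair(cons(e, pair(e, e)), cons(b, cons(k(e, b), k(e, b)))), cons(cons(k(e, b), pair(e, k(e, b))), e))   [R3 at 1.2.2.1.2]
4. cons(pair(cons(e, pair(e, e)), cons(b, cons(k(e, b), k(e, b)))), cons(cons(k(e, b), pair(e, k(e, b))), e))  →  cons(pair(cons(e, pair(e, e)), cons(b, cons(b, k(e, b)))), cons(cons(k(e, b), pair(e, k(e, b))), e))   [R3 at 1.2.2.1]
5. cons(pair(cons(e, pair(e, e)), cons(b, cons(b, k(e, b)))), cons(cons(k(e, b), pair(e, k(e, b))), e))  →  cons(pair(cons(e, pair(e, e)), cons(b, cons(b, b))), cons(cons(k(e, b), pair(e, k(e, b))), e))   [R3 at 1.2.2.2]
6. cons(pair(cons(e, pair(e, e)), cons(b, cons(b, b))), cons(cons(k(e, b), pair(e, k(e, b))), e))  →  cons(pair(cons(e, pair(e, e)), cons(b, cons(b, b))), cons(cons(b, pair(e, k(e, b))), e))   [R3 at 2.1.1]
7. cons(pair(cons(e, pair(e, e)), cons(b, cons(b, b))), cons(cons(b, pair(e, k(e, b))), e))  →  cons(pair(cons(e, pair(e, e)), cons(b, cons(b, b))), cons(cons(b, pair(e, b)), e))   [R3 at 2.1.2.2]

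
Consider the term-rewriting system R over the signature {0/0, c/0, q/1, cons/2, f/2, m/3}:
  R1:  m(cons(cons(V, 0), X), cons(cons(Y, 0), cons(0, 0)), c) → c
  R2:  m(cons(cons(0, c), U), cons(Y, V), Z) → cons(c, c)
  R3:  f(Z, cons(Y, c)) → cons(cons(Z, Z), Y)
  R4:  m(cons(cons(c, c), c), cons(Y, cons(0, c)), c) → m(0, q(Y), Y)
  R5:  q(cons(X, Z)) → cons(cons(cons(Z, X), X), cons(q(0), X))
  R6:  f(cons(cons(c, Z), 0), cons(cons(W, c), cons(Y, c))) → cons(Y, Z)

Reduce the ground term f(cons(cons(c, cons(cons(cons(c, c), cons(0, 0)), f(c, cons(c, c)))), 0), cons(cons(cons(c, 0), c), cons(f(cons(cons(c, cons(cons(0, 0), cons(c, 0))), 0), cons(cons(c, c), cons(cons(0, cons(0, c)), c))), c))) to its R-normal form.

cons(cons(cons(0, cons(0, c)), cons(cons(0, 0), cons(c, 0))), cons(cons(cons(c, c), cons(0, 0)), cons(cons(c, c), c)))

1. f(cons(cons(c, cons(cons(cons(c, c), cons(0, 0)), f(c, cons(c, c)))), 0), cons(cons(cons(c, 0), c), cons(f(cons(cons(c, cons(cons(0, 0), cons(c, 0))), 0), cons(cons(c, c), cons(cons(0, cons(0, c)), c))), c)))  →  cons(f(cons(cons(c, cons(cons(0, 0), cons(c, 0))), 0), cons(cons(c, c), cons(cons(0, cons(0, c)), c))), cons(cons(cons(c, c), cons(0, 0)), f(c, cons(c, c))))   [R6 at ε]
2. cons(f(cons(cons(c, cons(cons(0, 0), cons(c, 0))), 0), cons(cons(c, c), cons(cons(0, cons(0, c)), c))), cons(cons(cons(c, c), cons(0, 0)), f(c, cons(c, c))))  →  cons(cons(cons(0, cons(0, c)), cons(cons(0, 0), cons(c, 0))), cons(cons(cons(c, c), cons(0, 0)), f(c, cons(c, c))))   [R6 at 1]
3. cons(cons(cons(0, cons(0, c)), cons(cons(0, 0), cons(c, 0))), cons(cons(cons(c, c), cons(0, 0)), f(c, cons(c, c))))  →  cons(cons(cons(0, cons(0, c)), cons(cons(0, 0), cons(c, 0))), cons(cons(cons(c, c), cons(0, 0)), cons(cons(c, c), c)))   [R3 at 2.2]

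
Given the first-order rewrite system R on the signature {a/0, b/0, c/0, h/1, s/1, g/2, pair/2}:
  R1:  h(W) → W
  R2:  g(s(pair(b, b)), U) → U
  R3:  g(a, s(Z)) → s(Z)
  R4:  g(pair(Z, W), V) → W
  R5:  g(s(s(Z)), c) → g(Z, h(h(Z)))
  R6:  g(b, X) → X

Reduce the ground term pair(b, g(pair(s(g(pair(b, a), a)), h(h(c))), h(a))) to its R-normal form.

pair(b, c)

1. pair(b, g(pair(s(g(pair(b, a), a)), h(h(c))), h(a)))  →  pair(b, h(h(c)))   [R4 at 2]
2. pair(b, h(h(c)))  →  pair(b, h(c))   [R1 at 2]
3. pair(b, h(c))  →  pair(b, c)   [R1 at 2]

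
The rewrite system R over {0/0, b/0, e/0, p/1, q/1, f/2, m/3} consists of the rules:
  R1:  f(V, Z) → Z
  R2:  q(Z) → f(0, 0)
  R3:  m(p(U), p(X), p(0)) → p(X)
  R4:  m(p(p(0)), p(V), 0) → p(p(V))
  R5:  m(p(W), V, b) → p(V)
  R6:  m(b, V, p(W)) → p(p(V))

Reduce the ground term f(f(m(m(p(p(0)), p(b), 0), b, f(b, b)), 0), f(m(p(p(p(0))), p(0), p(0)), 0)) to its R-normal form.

1. f(f(m(m(p(p(0)), p(b), 0), b, f(b, b)), 0), f(m(p(p(p(0))), p(0), p(0)), 0))  →  f(m(p(p(p(0))), p(0), p(0)), 0)   [R1 at ε]
2. f(m(p(p(p(0))), p(0), p(0)), 0)  →  0   [R1 at ε]

0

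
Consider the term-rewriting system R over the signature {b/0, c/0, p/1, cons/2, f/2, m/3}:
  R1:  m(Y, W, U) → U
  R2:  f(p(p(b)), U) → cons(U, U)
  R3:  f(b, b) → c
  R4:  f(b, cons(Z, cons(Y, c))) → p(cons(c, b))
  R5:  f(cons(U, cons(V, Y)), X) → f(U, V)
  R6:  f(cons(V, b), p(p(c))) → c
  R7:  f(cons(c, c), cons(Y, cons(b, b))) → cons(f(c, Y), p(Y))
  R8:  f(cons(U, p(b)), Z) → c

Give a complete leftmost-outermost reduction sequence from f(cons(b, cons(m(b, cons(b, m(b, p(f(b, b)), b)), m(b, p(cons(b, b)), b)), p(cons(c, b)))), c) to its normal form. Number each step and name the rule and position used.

c

1. f(cons(b, cons(m(b, cons(b, m(b, p(f(b, b)), b)), m(b, p(cons(b, b)), b)), p(cons(c, b)))), c)  →  f(b, m(b, cons(b, m(b, p(f(b, b)), b)), m(b, p(cons(b, b)), b)))   [R5 at ε]
2. f(b, m(b, cons(b, m(b, p(f(b, b)), b)), m(b, p(cons(b, b)), b)))  →  f(b, m(b, p(cons(b, b)), b))   [R1 at 2]
3. f(b, m(b, p(cons(b, b)), b))  →  f(b, b)   [R1 at 2]
4. f(b, b)  →  c   [R3 at ε]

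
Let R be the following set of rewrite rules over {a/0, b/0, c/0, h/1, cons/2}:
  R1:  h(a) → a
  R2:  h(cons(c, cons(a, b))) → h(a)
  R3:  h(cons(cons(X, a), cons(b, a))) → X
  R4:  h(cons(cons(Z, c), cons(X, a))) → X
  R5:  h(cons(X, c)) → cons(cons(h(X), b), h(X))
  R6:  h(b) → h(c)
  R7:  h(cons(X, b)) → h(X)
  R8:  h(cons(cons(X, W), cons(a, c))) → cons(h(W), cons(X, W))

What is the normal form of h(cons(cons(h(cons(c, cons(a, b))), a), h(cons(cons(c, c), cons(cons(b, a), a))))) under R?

a

1. h(cons(cons(h(cons(c, cons(a, b))), a), h(cons(cons(c, c), cons(cons(b, a), a)))))  →  h(cons(cons(h(a), a), h(cons(cons(c, c), cons(cons(b, a), a)))))   [R2 at 1.1.1]
2. h(cons(cons(h(a), a), h(cons(cons(c, c), cons(cons(b, a), a)))))  →  h(cons(cons(a, a), h(cons(cons(c, c), cons(cons(b, a), a)))))   [R1 at 1.1.1]
3. h(cons(cons(a, a), h(cons(cons(c, c), cons(cons(b, a), a)))))  →  h(cons(cons(a, a), cons(b, a)))   [R4 at 1.2]
4. h(cons(cons(a, a), cons(b, a)))  →  a   [R3 at ε]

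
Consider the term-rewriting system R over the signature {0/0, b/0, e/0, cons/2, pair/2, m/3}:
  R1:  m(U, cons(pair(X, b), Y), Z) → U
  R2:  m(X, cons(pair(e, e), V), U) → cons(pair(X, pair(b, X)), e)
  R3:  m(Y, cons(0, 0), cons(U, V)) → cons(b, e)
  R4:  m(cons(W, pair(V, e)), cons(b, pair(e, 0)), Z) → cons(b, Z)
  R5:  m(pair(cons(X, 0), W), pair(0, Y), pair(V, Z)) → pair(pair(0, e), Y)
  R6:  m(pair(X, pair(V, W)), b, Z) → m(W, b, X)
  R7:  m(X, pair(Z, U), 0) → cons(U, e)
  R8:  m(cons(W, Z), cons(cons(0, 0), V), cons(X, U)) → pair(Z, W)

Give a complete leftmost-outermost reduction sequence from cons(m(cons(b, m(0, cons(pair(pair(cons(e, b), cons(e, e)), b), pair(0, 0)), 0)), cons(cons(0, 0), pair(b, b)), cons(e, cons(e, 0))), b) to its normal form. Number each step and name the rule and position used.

cons(pair(0, b), b)

1. cons(m(cons(b, m(0, cons(pair(pair(cons(e, b), cons(e, e)), b), pair(0, 0)), 0)), cons(cons(0, 0), pair(b, b)), cons(e, cons(e, 0))), b)  →  cons(pair(m(0, cons(pair(pair(cons(e, b), cons(e, e)), b), pair(0, 0)), 0), b), b)   [R8 at 1]
2. cons(pair(m(0, cons(pair(pair(cons(e, b), cons(e, e)), b), pair(0, 0)), 0), b), b)  →  cons(pair(0, b), b)   [R1 at 1.1]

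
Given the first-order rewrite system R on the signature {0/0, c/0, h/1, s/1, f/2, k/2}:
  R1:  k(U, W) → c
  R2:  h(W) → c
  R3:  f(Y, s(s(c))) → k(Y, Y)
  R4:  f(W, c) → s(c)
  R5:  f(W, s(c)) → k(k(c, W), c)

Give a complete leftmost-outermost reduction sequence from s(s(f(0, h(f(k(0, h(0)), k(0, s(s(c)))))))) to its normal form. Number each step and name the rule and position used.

s(s(s(c)))

1. s(s(f(0, h(f(k(0, h(0)), k(0, s(s(c))))))))  →  s(s(f(0, c)))   [R2 at 1.1.2]
2. s(s(f(0, c)))  →  s(s(s(c)))   [R4 at 1.1]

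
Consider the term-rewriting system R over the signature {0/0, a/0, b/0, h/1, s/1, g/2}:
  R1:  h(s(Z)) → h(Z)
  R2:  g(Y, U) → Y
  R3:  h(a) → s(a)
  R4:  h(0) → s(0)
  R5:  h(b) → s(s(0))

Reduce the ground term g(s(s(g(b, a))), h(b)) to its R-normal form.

1. g(s(s(g(b, a))), h(b))  →  s(s(g(b, a)))   [R2 at ε]
2. s(s(g(b, a)))  →  s(s(b))   [R2 at 1.1]

s(s(b))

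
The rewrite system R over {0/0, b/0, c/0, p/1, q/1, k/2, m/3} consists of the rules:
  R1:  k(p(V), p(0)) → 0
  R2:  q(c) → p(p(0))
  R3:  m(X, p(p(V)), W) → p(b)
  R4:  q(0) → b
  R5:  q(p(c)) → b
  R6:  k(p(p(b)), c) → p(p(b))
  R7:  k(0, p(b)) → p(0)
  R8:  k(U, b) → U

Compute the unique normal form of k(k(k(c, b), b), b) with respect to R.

1. k(k(k(c, b), b), b)  →  k(k(c, b), b)   [R8 at ε]
2. k(k(c, b), b)  →  k(c, b)   [R8 at ε]
3. k(c, b)  →  c   [R8 at ε]

c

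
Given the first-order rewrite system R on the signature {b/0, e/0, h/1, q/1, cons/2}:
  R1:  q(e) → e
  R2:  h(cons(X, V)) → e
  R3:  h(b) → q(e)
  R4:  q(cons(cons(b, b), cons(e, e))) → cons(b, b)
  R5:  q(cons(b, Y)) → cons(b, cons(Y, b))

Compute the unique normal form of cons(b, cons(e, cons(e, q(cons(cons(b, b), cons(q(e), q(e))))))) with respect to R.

cons(b, cons(e, cons(e, cons(b, b))))

1. cons(b, cons(e, cons(e, q(cons(cons(b, b), cons(q(e), q(e)))))))  →  cons(b, cons(e, cons(e, q(cons(cons(b, b), cons(e, q(e)))))))   [R1 at 2.2.2.1.2.1]
2. cons(b, cons(e, cons(e, q(cons(cons(b, b), cons(e, q(e)))))))  →  cons(b, cons(e, cons(e, q(cons(cons(b, b), cons(e, e))))))   [R1 at 2.2.2.1.2.2]
3. cons(b, cons(e, cons(e, q(cons(cons(b, b), cons(e, e))))))  →  cons(b, cons(e, cons(e, cons(b, b))))   [R4 at 2.2.2]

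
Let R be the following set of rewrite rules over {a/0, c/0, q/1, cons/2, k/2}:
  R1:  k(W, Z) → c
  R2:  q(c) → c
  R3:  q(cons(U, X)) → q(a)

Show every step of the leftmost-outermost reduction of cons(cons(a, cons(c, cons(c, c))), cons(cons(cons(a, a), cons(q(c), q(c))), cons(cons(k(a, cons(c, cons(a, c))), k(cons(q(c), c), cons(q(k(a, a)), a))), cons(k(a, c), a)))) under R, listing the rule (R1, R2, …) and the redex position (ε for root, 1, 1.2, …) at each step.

cons(cons(a, cons(c, cons(c, c))), cons(cons(cons(a, a), cons(c, c)), cons(cons(c, c), cons(c, a))))

1. cons(cons(a, cons(c, cons(c, c))), cons(cons(cons(a, a), cons(q(c), q(c))), cons(cons(k(a, cons(c, cons(a, c))), k(cons(q(c), c), cons(q(k(a, a)), a))), cons(k(a, c), a))))  →  cons(cons(a, cons(c, cons(c, c))), cons(cons(cons(a, a), cons(c, q(c))), cons(cons(k(a, cons(c, cons(a, c))), k(cons(q(c), c), cons(q(k(a, a)), a))), cons(k(a, c), a))))   [R2 at 2.1.2.1]
2. cons(cons(a, cons(c, cons(c, c))), cons(cons(cons(a, a), cons(c, q(c))), cons(cons(k(a, cons(c, cons(a, c))), k(cons(q(c), c), cons(q(k(a, a)), a))), cons(k(a, c), a))))  →  cons(cons(a, cons(c, cons(c, c))), cons(cons(cons(a, a), cons(c, c)), cons(cons(k(a, cons(c, cons(a, c))), k(cons(q(c), c), cons(q(k(a, a)), a))), cons(k(a, c), a))))   [R2 at 2.1.2.2]
3. cons(cons(a, cons(c, cons(c, c))), cons(cons(cons(a, a), cons(c, c)), cons(cons(k(a, cons(c, cons(a, c))), k(cons(q(c), c), cons(q(k(a, a)), a))), cons(k(a, c), a))))  →  cons(cons(a, cons(c, cons(c, c))), cons(cons(cons(a, a), cons(c, c)), cons(cons(c, k(cons(q(c), c), cons(q(k(a, a)), a))), cons(k(a, c), a))))   [R1 at 2.2.1.1]
4. cons(cons(a, cons(c, cons(c, c))), cons(cons(cons(a, a), cons(c, c)), cons(cons(c, k(cons(q(c), c), cons(q(k(a, a)), a))), cons(k(a, c), a))))  →  cons(cons(a, cons(c, cons(c, c))), cons(cons(cons(a, a), cons(c, c)), cons(cons(c, c), cons(k(a, c), a))))   [R1 at 2.2.1.2]
5. cons(cons(a, cons(c, cons(c, c))), cons(cons(cons(a, a), cons(c, c)), cons(cons(c, c), cons(k(a, c), a))))  →  cons(cons(a, cons(c, cons(c, c))), cons(cons(cons(a, a), cons(c, c)), cons(cons(c, c), cons(c, a))))   [R1 at 2.2.2.1]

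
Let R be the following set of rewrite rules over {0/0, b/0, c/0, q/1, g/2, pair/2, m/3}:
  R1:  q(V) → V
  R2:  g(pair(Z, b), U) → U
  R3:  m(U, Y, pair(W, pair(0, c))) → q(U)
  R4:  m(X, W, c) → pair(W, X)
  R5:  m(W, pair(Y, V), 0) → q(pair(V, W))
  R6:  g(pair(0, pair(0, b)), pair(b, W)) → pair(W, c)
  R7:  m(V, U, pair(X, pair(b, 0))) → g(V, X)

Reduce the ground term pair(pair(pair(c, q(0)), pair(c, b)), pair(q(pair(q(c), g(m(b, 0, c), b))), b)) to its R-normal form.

pair(pair(pair(c, 0), pair(c, b)), pair(pair(c, b), b))

1. pair(pair(pair(c, q(0)), pair(c, b)), pair(q(pair(q(c), g(m(b, 0, c), b))), b))  →  pair(pair(pair(c, 0), pair(c, b)), pair(q(pair(q(c), g(m(b, 0, c), b))), b))   [R1 at 1.1.2]
2. pair(pair(pair(c, 0), pair(c, b)), pair(q(pair(q(c), g(m(b, 0, c), b))), b))  →  pair(pair(pair(c, 0), pair(c, b)), pair(pair(q(c), g(m(b, 0, c), b)), b))   [R1 at 2.1]
3. pair(pair(pair(c, 0), pair(c, b)), pair(pair(q(c), g(m(b, 0, c), b)), b))  →  pair(pair(pair(c, 0), pair(c, b)), pair(pair(c, g(m(b, 0, c), b)), b))   [R1 at 2.1.1]
4. pair(pair(pair(c, 0), pair(c, b)), pair(pair(c, g(m(b, 0, c), b)), b))  →  pair(pair(pair(c, 0), pair(c, b)), pair(pair(c, g(pair(0, b), b)), b))   [R4 at 2.1.2.1]
5. pair(pair(pair(c, 0), pair(c, b)), pair(pair(c, g(pair(0, b), b)), b))  →  pair(pair(pair(c, 0), pair(c, b)), pair(pair(c, b), b))   [R2 at 2.1.2]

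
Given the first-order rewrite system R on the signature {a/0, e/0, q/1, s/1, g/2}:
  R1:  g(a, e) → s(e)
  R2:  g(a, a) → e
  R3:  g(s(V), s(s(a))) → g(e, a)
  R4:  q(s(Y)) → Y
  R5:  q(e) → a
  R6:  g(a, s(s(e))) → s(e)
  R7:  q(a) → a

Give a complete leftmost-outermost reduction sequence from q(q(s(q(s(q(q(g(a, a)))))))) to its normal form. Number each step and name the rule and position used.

a

1. q(q(s(q(s(q(q(g(a, a))))))))  →  q(q(s(q(q(g(a, a))))))   [R4 at 1]
2. q(q(s(q(q(g(a, a))))))  →  q(q(q(g(a, a))))   [R4 at 1]
3. q(q(q(g(a, a))))  →  q(q(q(e)))   [R2 at 1.1.1]
4. q(q(q(e)))  →  q(q(a))   [R5 at 1.1]
5. q(q(a))  →  q(a)   [R7 at 1]
6. q(a)  →  a   [R7 at ε]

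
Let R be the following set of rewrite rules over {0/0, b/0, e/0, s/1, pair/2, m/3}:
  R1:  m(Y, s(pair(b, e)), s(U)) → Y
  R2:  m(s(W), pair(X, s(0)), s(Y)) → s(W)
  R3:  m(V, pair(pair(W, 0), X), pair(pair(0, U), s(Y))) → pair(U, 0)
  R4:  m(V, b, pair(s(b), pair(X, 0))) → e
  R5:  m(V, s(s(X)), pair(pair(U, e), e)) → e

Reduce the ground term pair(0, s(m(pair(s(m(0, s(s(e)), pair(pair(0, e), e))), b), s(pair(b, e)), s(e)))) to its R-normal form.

1. pair(0, s(m(pair(s(m(0, s(s(e)), pair(pair(0, e), e))), b), s(pair(b, e)), s(e))))  →  pair(0, s(pair(s(m(0, s(s(e)), pair(pair(0, e), e))), b)))   [R1 at 2.1]
2. pair(0, s(pair(s(m(0, s(s(e)), pair(pair(0, e), e))), b)))  →  pair(0, s(pair(s(e), b)))   [R5 at 2.1.1.1]

pair(0, s(pair(s(e), b)))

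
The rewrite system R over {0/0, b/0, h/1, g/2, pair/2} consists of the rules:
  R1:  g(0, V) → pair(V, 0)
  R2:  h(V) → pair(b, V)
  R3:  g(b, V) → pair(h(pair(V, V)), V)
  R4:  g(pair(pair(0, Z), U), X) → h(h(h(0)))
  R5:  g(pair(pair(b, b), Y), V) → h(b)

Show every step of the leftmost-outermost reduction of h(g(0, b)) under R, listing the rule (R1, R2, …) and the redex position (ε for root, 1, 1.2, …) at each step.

pair(b, pair(b, 0))

1. h(g(0, b))  →  pair(b, g(0, b))   [R2 at ε]
2. pair(b, g(0, b))  →  pair(b, pair(b, 0))   [R1 at 2]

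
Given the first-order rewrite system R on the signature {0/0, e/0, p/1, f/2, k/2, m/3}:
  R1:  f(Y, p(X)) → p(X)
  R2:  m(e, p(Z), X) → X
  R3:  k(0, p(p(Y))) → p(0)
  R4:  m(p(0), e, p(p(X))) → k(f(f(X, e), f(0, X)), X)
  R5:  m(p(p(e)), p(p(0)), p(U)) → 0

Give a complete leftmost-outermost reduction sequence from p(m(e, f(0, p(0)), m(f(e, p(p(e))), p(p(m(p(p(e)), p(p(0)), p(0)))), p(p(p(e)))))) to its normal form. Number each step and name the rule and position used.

p(0)

1. p(m(e, f(0, p(0)), m(f(e, p(p(e))), p(p(m(p(p(e)), p(p(0)), p(0)))), p(p(p(e))))))  →  p(m(e, p(0), m(f(e, p(p(e))), p(p(m(p(p(e)), p(p(0)), p(0)))), p(p(p(e))))))   [R1 at 1.2]
2. p(m(e, p(0), m(f(e, p(p(e))), p(p(m(p(p(e)), p(p(0)), p(0)))), p(p(p(e))))))  →  p(m(f(e, p(p(e))), p(p(m(p(p(e)), p(p(0)), p(0)))), p(p(p(e)))))   [R2 at 1]
3. p(m(f(e, p(p(e))), p(p(m(p(p(e)), p(p(0)), p(0)))), p(p(p(e)))))  →  p(m(p(p(e)), p(p(m(p(p(e)), p(p(0)), p(0)))), p(p(p(e)))))   [R1 at 1.1]
4. p(m(p(p(e)), p(p(m(p(p(e)), p(p(0)), p(0)))), p(p(p(e)))))  →  p(m(p(p(e)), p(p(0)), p(p(p(e)))))   [R5 at 1.2.1.1]
5. p(m(p(p(e)), p(p(0)), p(p(p(e)))))  →  p(0)   [R5 at 1]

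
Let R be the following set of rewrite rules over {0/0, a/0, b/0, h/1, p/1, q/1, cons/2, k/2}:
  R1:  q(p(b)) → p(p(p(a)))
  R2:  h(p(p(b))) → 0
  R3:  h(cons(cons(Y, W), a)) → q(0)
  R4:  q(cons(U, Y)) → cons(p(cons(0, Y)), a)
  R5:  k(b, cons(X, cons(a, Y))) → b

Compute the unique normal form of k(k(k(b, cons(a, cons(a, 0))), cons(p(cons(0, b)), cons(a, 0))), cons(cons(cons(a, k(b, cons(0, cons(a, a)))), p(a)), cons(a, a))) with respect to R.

b

1. k(k(k(b, cons(a, cons(a, 0))), cons(p(cons(0, b)), cons(a, 0))), cons(cons(cons(a, k(b, cons(0, cons(a, a)))), p(a)), cons(a, a)))  →  k(k(b, cons(p(cons(0, b)), cons(a, 0))), cons(cons(cons(a, k(b, cons(0, cons(a, a)))), p(a)), cons(a, a)))   [R5 at 1.1]
2. k(k(b, cons(p(cons(0, b)), cons(a, 0))), cons(cons(cons(a, k(b, cons(0, cons(a, a)))), p(a)), cons(a, a)))  →  k(b, cons(cons(cons(a, k(b, cons(0, cons(a, a)))), p(a)), cons(a, a)))   [R5 at 1]
3. k(b, cons(cons(cons(a, k(b, cons(0, cons(a, a)))), p(a)), cons(a, a)))  →  b   [R5 at ε]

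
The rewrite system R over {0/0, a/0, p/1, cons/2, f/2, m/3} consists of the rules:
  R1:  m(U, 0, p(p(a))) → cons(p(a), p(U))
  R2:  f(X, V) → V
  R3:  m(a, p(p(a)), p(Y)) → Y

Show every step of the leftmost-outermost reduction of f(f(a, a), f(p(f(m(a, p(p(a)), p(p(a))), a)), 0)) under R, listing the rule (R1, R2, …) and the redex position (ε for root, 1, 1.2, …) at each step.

0

1. f(f(a, a), f(p(f(m(a, p(p(a)), p(p(a))), a)), 0))  →  f(p(f(m(a, p(p(a)), p(p(a))), a)), 0)   [R2 at ε]
2. f(p(f(m(a, p(p(a)), p(p(a))), a)), 0)  →  0   [R2 at ε]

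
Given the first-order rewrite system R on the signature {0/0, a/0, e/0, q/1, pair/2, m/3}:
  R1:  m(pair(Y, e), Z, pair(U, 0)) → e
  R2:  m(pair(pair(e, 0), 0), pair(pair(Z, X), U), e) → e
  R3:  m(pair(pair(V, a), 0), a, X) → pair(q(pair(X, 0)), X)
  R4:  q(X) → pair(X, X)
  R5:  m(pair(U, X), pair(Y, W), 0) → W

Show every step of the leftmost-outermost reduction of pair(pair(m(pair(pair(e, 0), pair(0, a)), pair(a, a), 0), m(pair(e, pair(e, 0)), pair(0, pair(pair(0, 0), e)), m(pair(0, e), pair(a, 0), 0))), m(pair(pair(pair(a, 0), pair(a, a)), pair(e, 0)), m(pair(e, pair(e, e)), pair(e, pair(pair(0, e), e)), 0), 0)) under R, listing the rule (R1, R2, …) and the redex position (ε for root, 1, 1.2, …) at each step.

pair(pair(a, pair(pair(0, 0), e)), e)

1. pair(pair(m(pair(pair(e, 0), pair(0, a)), pair(a, a), 0), m(pair(e, pair(e, 0)), pair(0, pair(pair(0, 0), e)), m(pair(0, e), pair(a, 0), 0))), m(pair(pair(pair(a, 0), pair(a, a)), pair(e, 0)), m(pair(e, pair(e, e)), pair(e, pair(pair(0, e), e)), 0), 0))  →  pair(pair(a, m(pair(e, pair(e, 0)), pair(0, pair(pair(0, 0), e)), m(pair(0, e), pair(a, 0), 0))), m(pair(pair(pair(a, 0), pair(a, a)), pair(e, 0)), m(pair(e, pair(e, e)), pair(e, pair(pair(0, e), e)), 0), 0))   [R5 at 1.1]
2. pair(pair(a, m(pair(e, pair(e, 0)), pair(0, pair(pair(0, 0), e)), m(pair(0, e), pair(a, 0), 0))), m(pair(pair(pair(a, 0), pair(a, a)), pair(e, 0)), m(pair(e, pair(e, e)), pair(e, pair(pair(0, e), e)), 0), 0))  →  pair(pair(a, m(pair(e, pair(e, 0)), pair(0, pair(pair(0, 0), e)), 0)), m(pair(pair(pair(a, 0), pair(a, a)), pair(e, 0)), m(pair(e, pair(e, e)), pair(e, pair(pair(0, e), e)), 0), 0))   [R5 at 1.2.3]
3. pair(pair(a, m(pair(e, pair(e, 0)), pair(0, pair(pair(0, 0), e)), 0)), m(pair(pair(pair(a, 0), pair(a, a)), pair(e, 0)), m(pair(e, pair(e, e)), pair(e, pair(pair(0, e), e)), 0), 0))  →  pair(pair(a, pair(pair(0, 0), e)), m(pair(pair(pair(a, 0), pair(a, a)), pair(e, 0)), m(pair(e, pair(e, e)), pair(e, pair(pair(0, e), e)), 0), 0))   [R5 at 1.2]
4. pair(pair(a, pair(pair(0, 0), e)), m(pair(pair(pair(a, 0), pair(a, a)), pair(e, 0)), m(pair(e, pair(e, e)), pair(e, pair(pair(0, e), e)), 0), 0))  →  pair(pair(a, pair(pair(0, 0), e)), m(pair(pair(pair(a, 0), pair(a, a)), pair(e, 0)), pair(pair(0, e), e), 0))   [R5 at 2.2]
5. pair(pair(a, pair(pair(0, 0), e)), m(pair(pair(pair(a, 0), pair(a, a)), pair(e, 0)), pair(pair(0, e), e), 0))  →  pair(pair(a, pair(pair(0, 0), e)), e)   [R5 at 2]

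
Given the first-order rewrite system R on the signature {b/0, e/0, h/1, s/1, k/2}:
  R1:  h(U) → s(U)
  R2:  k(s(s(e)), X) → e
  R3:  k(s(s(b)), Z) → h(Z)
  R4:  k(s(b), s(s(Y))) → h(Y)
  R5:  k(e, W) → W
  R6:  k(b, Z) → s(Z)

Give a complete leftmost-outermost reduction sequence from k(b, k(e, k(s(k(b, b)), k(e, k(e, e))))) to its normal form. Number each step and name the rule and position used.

1. k(b, k(e, k(s(k(b, b)), k(e, k(e, e)))))  →  s(k(e, k(s(k(b, b)), k(e, k(e, e)))))   [R6 at ε]
2. s(k(e, k(s(k(b, b)), k(e, k(e, e)))))  →  s(k(s(k(b, b)), k(e, k(e, e))))   [R5 at 1]
3. s(k(s(k(b, b)), k(e, k(e, e))))  →  s(k(s(s(b)), k(e, k(e, e))))   [R6 at 1.1.1]
4. s(k(s(s(b)), k(e, k(e, e))))  →  s(h(k(e, k(e, e))))   [R3 at 1]
5. s(h(k(e, k(e, e))))  →  s(s(k(e, k(e, e))))   [R1 at 1]
6. s(s(k(e, k(e, e))))  →  s(s(k(e, e)))   [R5 at 1.1]
7. s(s(k(e, e)))  →  s(s(e))   [R5 at 1.1]

s(s(e))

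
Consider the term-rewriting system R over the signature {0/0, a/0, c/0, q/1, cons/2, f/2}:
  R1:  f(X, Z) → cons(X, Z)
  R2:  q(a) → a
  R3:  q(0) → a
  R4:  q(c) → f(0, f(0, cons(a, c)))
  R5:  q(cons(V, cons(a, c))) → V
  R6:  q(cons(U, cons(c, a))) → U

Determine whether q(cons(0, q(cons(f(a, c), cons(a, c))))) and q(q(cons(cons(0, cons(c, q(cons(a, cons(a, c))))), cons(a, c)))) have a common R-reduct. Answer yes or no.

yes — NF(t₁) = 0, NF(t₂) = 0

Reduce t₁ = q(cons(0, q(cons(f(a, c), cons(a, c))))):
1. q(cons(0, q(cons(f(a, c), cons(a, c)))))  →  q(cons(0, f(a, c)))   [R5 at 1.2]
2. q(cons(0, f(a, c)))  →  q(cons(0, cons(a, c)))   [R1 at 1.2]
3. q(cons(0, cons(a, c)))  →  0   [R5 at ε]

Reduce t₂ = q(q(cons(cons(0, cons(c, q(cons(a, cons(a, c))))), cons(a, c)))):
1. q(q(cons(cons(0, cons(c, q(cons(a, cons(a, c))))), cons(a, c))))  →  q(cons(0, cons(c, q(cons(a, cons(a, c))))))   [R5 at 1]
2. q(cons(0, cons(c, q(cons(a, cons(a, c))))))  →  q(cons(0, cons(c, a)))   [R5 at 1.2.2]
3. q(cons(0, cons(c, a)))  →  0   [R6 at ε]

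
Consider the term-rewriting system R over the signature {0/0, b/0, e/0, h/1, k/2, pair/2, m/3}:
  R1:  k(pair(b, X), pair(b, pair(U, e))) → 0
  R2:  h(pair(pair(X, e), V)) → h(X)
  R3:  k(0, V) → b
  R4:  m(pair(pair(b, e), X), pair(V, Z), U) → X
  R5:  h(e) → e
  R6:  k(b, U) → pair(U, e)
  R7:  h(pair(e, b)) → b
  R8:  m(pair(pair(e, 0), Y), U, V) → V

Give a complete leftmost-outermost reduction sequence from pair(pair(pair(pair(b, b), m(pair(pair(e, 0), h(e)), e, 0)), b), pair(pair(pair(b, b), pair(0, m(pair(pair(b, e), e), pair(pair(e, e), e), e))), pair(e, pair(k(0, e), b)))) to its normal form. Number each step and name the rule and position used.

pair(pair(pair(pair(b, b), 0), b), pair(pair(pair(b, b), pair(0, e)), pair(e, pair(b, b))))

1. pair(pair(pair(pair(b, b), m(pair(pair(e, 0), h(e)), e, 0)), b), pair(pair(pair(b, b), pair(0, m(pair(pair(b, e), e), pair(pair(e, e), e), e))), pair(e, pair(k(0, e), b))))  →  pair(pair(pair(pair(b, b), 0), b), pair(pair(pair(b, b), pair(0, m(pair(pair(b, e), e), pair(pair(e, e), e), e))), pair(e, pair(k(0, e), b))))   [R8 at 1.1.2]
2. pair(pair(pair(pair(b, b), 0), b), pair(pair(pair(b, b), pair(0, m(pair(pair(b, e), e), pair(pair(e, e), e), e))), pair(e, pair(k(0, e), b))))  →  pair(pair(pair(pair(b, b), 0), b), pair(pair(pair(b, b), pair(0, e)), pair(e, pair(k(0, e), b))))   [R4 at 2.1.2.2]
3. pair(pair(pair(pair(b, b), 0), b), pair(pair(pair(b, b), pair(0, e)), pair(e, pair(k(0, e), b))))  →  pair(pair(pair(pair(b, b), 0), b), pair(pair(pair(b, b), pair(0, e)), pair(e, pair(b, b))))   [R3 at 2.2.2.1]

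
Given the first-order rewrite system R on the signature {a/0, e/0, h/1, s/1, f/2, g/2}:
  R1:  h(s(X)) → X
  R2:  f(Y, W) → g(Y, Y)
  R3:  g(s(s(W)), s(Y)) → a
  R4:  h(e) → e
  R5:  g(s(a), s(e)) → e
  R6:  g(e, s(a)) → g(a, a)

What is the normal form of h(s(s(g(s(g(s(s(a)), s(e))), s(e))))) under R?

1. h(s(s(g(s(g(s(s(a)), s(e))), s(e)))))  →  s(g(s(g(s(s(a)), s(e))), s(e)))   [R1 at ε]
2. s(g(s(g(s(s(a)), s(e))), s(e)))  →  s(g(s(a), s(e)))   [R3 at 1.1.1]
3. s(g(s(a), s(e)))  →  s(e)   [R5 at 1]

s(e)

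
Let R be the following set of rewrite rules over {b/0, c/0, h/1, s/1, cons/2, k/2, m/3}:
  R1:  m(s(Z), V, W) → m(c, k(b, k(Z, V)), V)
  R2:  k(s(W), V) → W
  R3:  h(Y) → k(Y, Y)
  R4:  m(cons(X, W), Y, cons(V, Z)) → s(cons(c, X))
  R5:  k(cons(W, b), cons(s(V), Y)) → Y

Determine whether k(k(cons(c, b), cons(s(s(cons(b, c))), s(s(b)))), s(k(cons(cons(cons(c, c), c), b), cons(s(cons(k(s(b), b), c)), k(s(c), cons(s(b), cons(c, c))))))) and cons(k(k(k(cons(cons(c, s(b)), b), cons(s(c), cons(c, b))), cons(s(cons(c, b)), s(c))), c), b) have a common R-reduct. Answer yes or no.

no — NF(t₁) = s(b), NF(t₂) = cons(c, b)

Reduce t₁ = k(k(cons(c, b), cons(s(s(cons(b, c))), s(s(b)))), s(k(cons(cons(cons(c, c), c), b), cons(s(cons(k(s(b), b), c)), k(s(c), cons(s(b), cons(c, c))))))):
1. k(k(cons(c, b), cons(s(s(cons(b, c))), s(s(b)))), s(k(cons(cons(cons(c, c), c), b), cons(s(cons(k(s(b), b), c)), k(s(c), cons(s(b), cons(c, c)))))))  →  k(s(s(b)), s(k(cons(cons(cons(c, c), c), b), cons(s(cons(k(s(b), b), c)), k(s(c), cons(s(b), cons(c, c)))))))   [R5 at 1]
2. k(s(s(b)), s(k(cons(cons(cons(c, c), c), b), cons(s(cons(k(s(b), b), c)), k(s(c), cons(s(b), cons(c, c)))))))  →  s(b)   [R2 at ε]

Reduce t₂ = cons(k(k(k(cons(cons(c, s(b)), b), cons(s(c), cons(c, b))), cons(s(cons(c, b)), s(c))), c), b):
1. cons(k(k(k(cons(cons(c, s(b)), b), cons(s(c), cons(c, b))), cons(s(cons(c, b)), s(c))), c), b)  →  cons(k(k(cons(c, b), cons(s(cons(c, b)), s(c))), c), b)   [R5 at 1.1.1]
2. cons(k(k(cons(c, b), cons(s(cons(c, b)), s(c))), c), b)  →  cons(k(s(c), c), b)   [R5 at 1.1]
3. cons(k(s(c), c), b)  →  cons(c, b)   [R2 at 1]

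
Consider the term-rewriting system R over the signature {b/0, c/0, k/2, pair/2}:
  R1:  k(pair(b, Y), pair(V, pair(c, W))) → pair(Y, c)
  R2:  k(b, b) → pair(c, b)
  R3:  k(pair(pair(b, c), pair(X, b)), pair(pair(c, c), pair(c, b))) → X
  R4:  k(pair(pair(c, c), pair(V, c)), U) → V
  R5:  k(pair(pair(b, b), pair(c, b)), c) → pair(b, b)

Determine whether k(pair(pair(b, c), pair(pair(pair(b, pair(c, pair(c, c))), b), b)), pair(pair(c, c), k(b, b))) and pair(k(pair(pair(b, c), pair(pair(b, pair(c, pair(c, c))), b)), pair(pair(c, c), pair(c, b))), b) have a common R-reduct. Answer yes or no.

yes — NF(t₁) = pair(pair(b, pair(c, pair(c, c))), b), NF(t₂) = pair(pair(b, pair(c, pair(c, c))), b)

Reduce t₁ = k(pair(pair(b, c), pair(pair(pair(b, pair(c, pair(c, c))), b), b)), pair(pair(c, c), k(b, b))):
1. k(pair(pair(b, c), pair(pair(pair(b, pair(c, pair(c, c))), b), b)), pair(pair(c, c), k(b, b)))  →  k(pair(pair(b, c), pair(pair(pair(b, pair(c, pair(c, c))), b), b)), pair(pair(c, c), pair(c, b)))   [R2 at 2.2]
2. k(pair(pair(b, c), pair(pair(pair(b, pair(c, pair(c, c))), b), b)), pair(pair(c, c), pair(c, b)))  →  pair(pair(b, pair(c, pair(c, c))), b)   [R3 at ε]

Reduce t₂ = pair(k(pair(pair(b, c), pair(pair(b, pair(c, pair(c, c))), b)), pair(pair(c, c), pair(c, b))), b):
1. pair(k(pair(pair(b, c), pair(pair(b, pair(c, pair(c, c))), b)), pair(pair(c, c), pair(c, b))), b)  →  pair(pair(b, pair(c, pair(c, c))), b)   [R3 at 1]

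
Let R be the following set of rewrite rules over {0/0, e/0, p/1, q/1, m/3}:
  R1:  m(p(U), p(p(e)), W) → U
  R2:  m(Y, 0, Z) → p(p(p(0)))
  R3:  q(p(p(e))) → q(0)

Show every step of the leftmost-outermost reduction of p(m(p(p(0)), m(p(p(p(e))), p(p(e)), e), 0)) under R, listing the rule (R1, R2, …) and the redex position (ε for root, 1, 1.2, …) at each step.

p(p(0))

1. p(m(p(p(0)), m(p(p(p(e))), p(p(e)), e), 0))  →  p(m(p(p(0)), p(p(e)), 0))   [R1 at 1.2]
2. p(m(p(p(0)), p(p(e)), 0))  →  p(p(0))   [R1 at 1]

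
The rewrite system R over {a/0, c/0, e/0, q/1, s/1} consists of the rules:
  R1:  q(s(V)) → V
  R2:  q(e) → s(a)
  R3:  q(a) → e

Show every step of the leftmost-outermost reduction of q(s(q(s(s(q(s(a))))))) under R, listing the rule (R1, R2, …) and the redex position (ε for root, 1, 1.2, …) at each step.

1. q(s(q(s(s(q(s(a)))))))  →  q(s(s(q(s(a)))))   [R1 at ε]
2. q(s(s(q(s(a)))))  →  s(q(s(a)))   [R1 at ε]
3. s(q(s(a)))  →  s(a)   [R1 at 1]

s(a)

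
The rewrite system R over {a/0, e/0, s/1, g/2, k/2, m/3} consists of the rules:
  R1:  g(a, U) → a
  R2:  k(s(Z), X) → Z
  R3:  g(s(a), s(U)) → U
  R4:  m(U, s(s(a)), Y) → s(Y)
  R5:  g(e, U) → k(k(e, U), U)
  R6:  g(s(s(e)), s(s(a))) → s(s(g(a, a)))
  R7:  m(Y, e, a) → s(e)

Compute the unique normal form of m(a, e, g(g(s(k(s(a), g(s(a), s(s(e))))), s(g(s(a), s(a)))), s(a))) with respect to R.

1. m(a, e, g(g(s(k(s(a), g(s(a), s(s(e))))), s(g(s(a), s(a)))), s(a)))  →  m(a, e, g(g(s(a), s(g(s(a), s(a)))), s(a)))   [R2 at 3.1.1.1]
2. m(a, e, g(g(s(a), s(g(s(a), s(a)))), s(a)))  →  m(a, e, g(g(s(a), s(a)), s(a)))   [R3 at 3.1]
3. m(a, e, g(g(s(a), s(a)), s(a)))  →  m(a, e, g(a, s(a)))   [R3 at 3.1]
4. m(a, e, g(a, s(a)))  →  m(a, e, a)   [R1 at 3]
5. m(a, e, a)  →  s(e)   [R7 at ε]

s(e)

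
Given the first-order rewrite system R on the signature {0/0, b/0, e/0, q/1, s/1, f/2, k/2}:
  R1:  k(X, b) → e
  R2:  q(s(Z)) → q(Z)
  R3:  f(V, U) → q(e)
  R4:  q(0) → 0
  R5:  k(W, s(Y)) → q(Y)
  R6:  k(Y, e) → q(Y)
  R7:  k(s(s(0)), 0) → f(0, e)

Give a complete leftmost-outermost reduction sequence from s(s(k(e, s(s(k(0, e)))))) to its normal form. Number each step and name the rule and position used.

1. s(s(k(e, s(s(k(0, e))))))  →  s(s(q(s(k(0, e)))))   [R5 at 1.1]
2. s(s(q(s(k(0, e)))))  →  s(s(q(k(0, e))))   [R2 at 1.1]
3. s(s(q(k(0, e))))  →  s(s(q(q(0))))   [R6 at 1.1.1]
4. s(s(q(q(0))))  →  s(s(q(0)))   [R4 at 1.1.1]
5. s(s(q(0)))  →  s(s(0))   [R4 at 1.1]

s(s(0))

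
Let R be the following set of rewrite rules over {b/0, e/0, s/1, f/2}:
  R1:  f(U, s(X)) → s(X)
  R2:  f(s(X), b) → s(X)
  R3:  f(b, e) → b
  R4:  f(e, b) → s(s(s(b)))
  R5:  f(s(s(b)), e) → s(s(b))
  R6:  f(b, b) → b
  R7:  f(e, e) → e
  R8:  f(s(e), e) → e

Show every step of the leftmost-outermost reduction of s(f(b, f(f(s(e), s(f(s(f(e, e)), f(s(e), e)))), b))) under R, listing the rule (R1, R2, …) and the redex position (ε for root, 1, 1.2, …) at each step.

s(s(e))

1. s(f(b, f(f(s(e), s(f(s(f(e, e)), f(s(e), e)))), b)))  →  s(f(b, f(s(f(s(f(e, e)), f(s(e), e))), b)))   [R1 at 1.2.1]
2. s(f(b, f(s(f(s(f(e, e)), f(s(e), e))), b)))  →  s(f(b, s(f(s(f(e, e)), f(s(e), e)))))   [R2 at 1.2]
3. s(f(b, s(f(s(f(e, e)), f(s(e), e)))))  →  s(s(f(s(f(e, e)), f(s(e), e))))   [R1 at 1]
4. s(s(f(s(f(e, e)), f(s(e), e))))  →  s(s(f(s(e), f(s(e), e))))   [R7 at 1.1.1.1]
5. s(s(f(s(e), f(s(e), e))))  →  s(s(f(s(e), e)))   [R8 at 1.1.2]
6. s(s(f(s(e), e)))  →  s(s(e))   [R8 at 1.1]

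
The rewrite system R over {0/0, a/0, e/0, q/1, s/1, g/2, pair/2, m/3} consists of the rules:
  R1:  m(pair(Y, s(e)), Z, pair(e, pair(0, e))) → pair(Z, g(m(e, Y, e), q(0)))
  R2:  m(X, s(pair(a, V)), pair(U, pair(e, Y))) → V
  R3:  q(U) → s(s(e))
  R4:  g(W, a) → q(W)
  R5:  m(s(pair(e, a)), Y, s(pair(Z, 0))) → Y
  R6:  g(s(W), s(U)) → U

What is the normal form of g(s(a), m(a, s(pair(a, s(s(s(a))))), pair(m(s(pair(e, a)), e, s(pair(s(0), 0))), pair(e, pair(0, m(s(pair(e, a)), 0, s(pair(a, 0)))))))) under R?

1. g(s(a), m(a, s(pair(a, s(s(s(a))))), pair(m(s(pair(e, a)), e, s(pair(s(0), 0))), pair(e, pair(0, m(s(pair(e, a)), 0, s(pair(a, 0))))))))  →  g(s(a), s(s(s(a))))   [R2 at 2]
2. g(s(a), s(s(s(a))))  →  s(s(a))   [R6 at ε]

s(s(a))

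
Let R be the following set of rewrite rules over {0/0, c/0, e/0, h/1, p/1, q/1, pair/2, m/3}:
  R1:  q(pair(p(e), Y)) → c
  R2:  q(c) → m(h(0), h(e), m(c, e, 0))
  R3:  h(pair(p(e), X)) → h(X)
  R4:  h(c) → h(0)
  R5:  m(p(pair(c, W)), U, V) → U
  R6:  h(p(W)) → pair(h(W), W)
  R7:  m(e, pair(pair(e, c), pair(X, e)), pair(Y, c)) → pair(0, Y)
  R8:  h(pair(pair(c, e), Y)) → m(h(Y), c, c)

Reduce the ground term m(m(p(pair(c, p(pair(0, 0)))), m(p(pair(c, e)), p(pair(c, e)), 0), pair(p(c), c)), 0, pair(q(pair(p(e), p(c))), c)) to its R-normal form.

0

1. m(m(p(pair(c, p(pair(0, 0)))), m(p(pair(c, e)), p(pair(c, e)), 0), pair(p(c), c)), 0, pair(q(pair(p(e), p(c))), c))  →  m(m(p(pair(c, e)), p(pair(c, e)), 0), 0, pair(q(pair(p(e), p(c))), c))   [R5 at 1]
2. m(m(p(pair(c, e)), p(pair(c, e)), 0), 0, pair(q(pair(p(e), p(c))), c))  →  m(p(pair(c, e)), 0, pair(q(pair(p(e), p(c))), c))   [R5 at 1]
3. m(p(pair(c, e)), 0, pair(q(pair(p(e), p(c))), c))  →  0   [R5 at ε]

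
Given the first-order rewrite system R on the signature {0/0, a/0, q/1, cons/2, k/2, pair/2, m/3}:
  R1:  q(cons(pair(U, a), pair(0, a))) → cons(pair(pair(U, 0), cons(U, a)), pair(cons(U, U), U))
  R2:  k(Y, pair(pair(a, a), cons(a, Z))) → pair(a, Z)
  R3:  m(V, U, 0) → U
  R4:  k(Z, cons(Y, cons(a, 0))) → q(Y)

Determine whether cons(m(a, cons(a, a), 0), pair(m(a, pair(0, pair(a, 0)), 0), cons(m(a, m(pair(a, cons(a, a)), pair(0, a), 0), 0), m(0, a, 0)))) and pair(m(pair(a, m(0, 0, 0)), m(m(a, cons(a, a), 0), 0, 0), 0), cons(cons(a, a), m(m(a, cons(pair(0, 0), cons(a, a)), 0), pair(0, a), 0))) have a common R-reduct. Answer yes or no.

Reduce t₁ = cons(m(a, cons(a, a), 0), pair(m(a, pair(0, pair(a, 0)), 0), cons(m(a, m(pair(a, cons(a, a)), pair(0, a), 0), 0), m(0, a, 0)))):
1. cons(m(a, cons(a, a), 0), pair(m(a, pair(0, pair(a, 0)), 0), cons(m(a, m(pair(a, cons(a, a)), pair(0, a), 0), 0), m(0, a, 0))))  →  cons(cons(a, a), pair(m(a, pair(0, pair(a, 0)), 0), cons(m(a, m(pair(a, cons(a, a)), pair(0, a), 0), 0), m(0, a, 0))))   [R3 at 1]
2. cons(cons(a, a), pair(m(a, pair(0, pair(a, 0)), 0), cons(m(a, m(pair(a, cons(a, a)), pair(0, a), 0), 0), m(0, a, 0))))  →  cons(cons(a, a), pair(pair(0, pair(a, 0)), cons(m(a, m(pair(a, cons(a, a)), pair(0, a), 0), 0), m(0, a, 0))))   [R3 at 2.1]
3. cons(cons(a, a), pair(pair(0, pair(a, 0)), cons(m(a, m(pair(a, cons(a, a)), pair(0, a), 0), 0), m(0, a, 0))))  →  cons(cons(a, a), pair(pair(0, pair(a, 0)), cons(m(pair(a, cons(a, a)), pair(0, a), 0), m(0, a, 0))))   [R3 at 2.2.1]
4. cons(cons(a, a), pair(pair(0, pair(a, 0)), cons(m(pair(a, cons(a, a)), pair(0, a), 0), m(0, a, 0))))  →  cons(cons(a, a), pair(pair(0, pair(a, 0)), cons(pair(0, a), m(0, a, 0))))   [R3 at 2.2.1]
5. cons(cons(a, a), pair(pair(0, pair(a, 0)), cons(pair(0, a), m(0, a, 0))))  →  cons(cons(a, a), pair(pair(0, pair(a, 0)), cons(pair(0, a), a)))   [R3 at 2.2.2]

Reduce t₂ = pair(m(pair(a, m(0, 0, 0)), m(m(a, cons(a, a), 0), 0, 0), 0), cons(cons(a, a), m(m(a, cons(pair(0, 0), cons(a, a)), 0), pair(0, a), 0))):
1. pair(m(pair(a, m(0, 0, 0)), m(m(a, cons(a, a), 0), 0, 0), 0), cons(cons(a, a), m(m(a, cons(pair(0, 0), cons(a, a)), 0), pair(0, a), 0)))  →  pair(m(m(a, cons(a, a), 0), 0, 0), cons(cons(a, a), m(m(a, cons(pair(0, 0), cons(a, a)), 0), pair(0, a), 0)))   [R3 at 1]
2. pair(m(m(a, cons(a, a), 0), 0, 0), cons(cons(a, a), m(m(a, cons(pair(0, 0), cons(a, a)), 0), pair(0, a), 0)))  →  pair(0, cons(cons(a, a), m(m(a, cons(pair(0, 0), cons(a, a)), 0), pair(0, a), 0)))   [R3 at 1]
3. pair(0, cons(cons(a, a), m(m(a, cons(pair(0, 0), cons(a, a)), 0), pair(0, a), 0)))  →  pair(0, cons(cons(a, a), pair(0, a)))   [R3 at 2.2]

no — NF(t₁) = cons(cons(a, a), pair(pair(0, pair(a, 0)), cons(pair(0, a), a))), NF(t₂) = pair(0, cons(cons(a, a), pair(0, a)))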